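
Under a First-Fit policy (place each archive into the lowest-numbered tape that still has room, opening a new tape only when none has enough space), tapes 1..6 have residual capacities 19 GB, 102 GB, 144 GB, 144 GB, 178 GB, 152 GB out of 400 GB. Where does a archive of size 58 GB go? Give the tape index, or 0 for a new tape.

2

Tapes with room: tape 2 (102 GB), tape 3 (144 GB), tape 4 (144 GB), tape 5 (178 GB), tape 6 (152 GB).
The first with room is tape 2.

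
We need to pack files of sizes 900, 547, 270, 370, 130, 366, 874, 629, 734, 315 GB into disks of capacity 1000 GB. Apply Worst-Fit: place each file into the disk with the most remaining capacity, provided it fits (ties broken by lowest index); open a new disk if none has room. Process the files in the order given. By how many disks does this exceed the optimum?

0

Worst-Fit: [900] [547,270] [370,130,366] [874] [629,315] [734] → 6 disks.
Total size 5135 GB; any packing needs at least ⌈5135/1000⌉ = 6 disks.
So 6 is already optimal.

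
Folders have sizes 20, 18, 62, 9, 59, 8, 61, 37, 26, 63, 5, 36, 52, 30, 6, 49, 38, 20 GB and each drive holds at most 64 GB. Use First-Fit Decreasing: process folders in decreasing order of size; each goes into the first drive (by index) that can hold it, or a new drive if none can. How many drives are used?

Sorted descending: 63, 62, 61, 59, 52, 49, 38, 37, 36, 30, 26, 20, 20, 18, 9, 8, 6, 5.
63 GB → drive 1 (remaining 1 GB)
62 GB → drive 2 (remaining 2 GB)
61 GB → drive 3 (remaining 3 GB)
59 GB → drive 4 (remaining 5 GB)
52 GB → drive 5 (remaining 12 GB)
49 GB → drive 6 (remaining 15 GB)
38 GB → drive 7 (remaining 26 GB)
37 GB → drive 8 (remaining 27 GB)
36 GB → drive 9 (remaining 28 GB)
30 GB → drive 10 (remaining 34 GB)
26 GB → drive 7 (remaining 0 GB)
20 GB → drive 8 (remaining 7 GB)
20 GB → drive 9 (remaining 8 GB)
18 GB → drive 10 (remaining 16 GB)
9 GB → drive 5 (remaining 3 GB)
8 GB → drive 6 (remaining 7 GB)
6 GB → drive 6 (remaining 1 GB)
5 GB → drive 4 (remaining 0 GB)

10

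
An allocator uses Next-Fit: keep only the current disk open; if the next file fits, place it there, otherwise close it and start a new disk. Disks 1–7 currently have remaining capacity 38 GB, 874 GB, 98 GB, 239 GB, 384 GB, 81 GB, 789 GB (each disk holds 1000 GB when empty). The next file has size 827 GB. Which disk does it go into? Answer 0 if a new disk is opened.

Next-Fit only looks at disk 7, which has 789 GB free.
827 GB does not fit, so a new disk is opened.

0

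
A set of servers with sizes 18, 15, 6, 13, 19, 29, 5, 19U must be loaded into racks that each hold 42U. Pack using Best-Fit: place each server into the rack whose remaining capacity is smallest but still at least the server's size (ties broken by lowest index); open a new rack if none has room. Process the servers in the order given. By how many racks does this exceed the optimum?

1

Best-Fit: [18,15,6] [13,19,5] [29] [19] → 4 racks.
Total size 124U; any packing needs at least ⌈124/42⌉ = 3 racks.
An optimal packing achieves that bound: [29,13] [19,18,5] [19,15,6] → 3 racks.
Excess: 4 − 3 = 1.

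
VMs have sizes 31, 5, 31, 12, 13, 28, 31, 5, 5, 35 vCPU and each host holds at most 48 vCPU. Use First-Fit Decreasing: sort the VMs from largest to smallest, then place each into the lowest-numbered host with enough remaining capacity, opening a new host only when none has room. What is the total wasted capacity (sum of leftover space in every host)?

Sorted descending: 35, 31, 31, 31, 28, 13, 12, 5, 5, 5.
Put 35 vCPU in host 1; 13 vCPU remain.
Put 31 vCPU in host 2; 17 vCPU remain.
Put 31 vCPU in host 3; 17 vCPU remain.
Put 31 vCPU in host 4; 17 vCPU remain.
Put 28 vCPU in host 5; 20 vCPU remain.
Put 13 vCPU in host 1; 0 vCPU remain.
Put 12 vCPU in host 2; 5 vCPU remain.
Put 5 vCPU in host 2; 0 vCPU remain.
Put 5 vCPU in host 3; 12 vCPU remain.
Put 5 vCPU in host 3; 7 vCPU remain.
5 hosts × 48 vCPU = 240 vCPU; used 196 vCPU; unused 44 vCPU.

44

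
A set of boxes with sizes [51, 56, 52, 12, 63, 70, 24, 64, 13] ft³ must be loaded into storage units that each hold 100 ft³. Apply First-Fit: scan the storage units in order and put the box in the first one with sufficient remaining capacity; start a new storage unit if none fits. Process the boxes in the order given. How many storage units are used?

6

Put 51 ft³ in storage unit 1; 49 ft³ remain.
Put 56 ft³ in storage unit 2; 44 ft³ remain.
Put 52 ft³ in storage unit 3; 48 ft³ remain.
Put 12 ft³ in storage unit 1; 37 ft³ remain.
Put 63 ft³ in storage unit 4; 37 ft³ remain.
Put 70 ft³ in storage unit 5; 30 ft³ remain.
Put 24 ft³ in storage unit 1; 13 ft³ remain.
Put 64 ft³ in storage unit 6; 36 ft³ remain.
Put 13 ft³ in storage unit 1; 0 ft³ remain.
Final storage units: [51,12,24,13] [56] [52] [63] [70] [64].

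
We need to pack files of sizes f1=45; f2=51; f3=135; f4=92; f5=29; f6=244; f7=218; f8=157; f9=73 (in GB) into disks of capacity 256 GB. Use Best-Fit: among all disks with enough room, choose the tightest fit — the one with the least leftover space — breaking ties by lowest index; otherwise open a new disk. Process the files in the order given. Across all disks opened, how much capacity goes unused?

236

f1 (45 GB) → disk 1 (remaining 211 GB)
f2 (51 GB) → disk 1 (remaining 160 GB)
f3 (135 GB) → disk 1 (remaining 25 GB)
f4 (92 GB) → disk 2 (remaining 164 GB)
f5 (29 GB) → disk 2 (remaining 135 GB)
f6 (244 GB) → disk 3 (remaining 12 GB)
f7 (218 GB) → disk 4 (remaining 38 GB)
f8 (157 GB) → disk 5 (remaining 99 GB)
f9 (73 GB) → disk 5 (remaining 26 GB)
5 disks × 256 GB = 1280 GB; used 1044 GB; unused 236 GB.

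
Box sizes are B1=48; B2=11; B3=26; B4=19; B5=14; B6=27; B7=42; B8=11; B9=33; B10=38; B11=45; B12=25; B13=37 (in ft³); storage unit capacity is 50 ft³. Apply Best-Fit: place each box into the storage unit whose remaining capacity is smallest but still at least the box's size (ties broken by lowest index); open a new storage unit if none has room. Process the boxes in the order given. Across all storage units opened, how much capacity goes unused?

124

B1 (48 ft³) → storage unit 1 (remaining 2 ft³)
B2 (11 ft³) → storage unit 2 (remaining 39 ft³)
B3 (26 ft³) → storage unit 2 (remaining 13 ft³)
B4 (19 ft³) → storage unit 3 (remaining 31 ft³)
B5 (14 ft³) → storage unit 3 (remaining 17 ft³)
B6 (27 ft³) → storage unit 4 (remaining 23 ft³)
B7 (42 ft³) → storage unit 5 (remaining 8 ft³)
B8 (11 ft³) → storage unit 2 (remaining 2 ft³)
B9 (33 ft³) → storage unit 6 (remaining 17 ft³)
B10 (38 ft³) → storage unit 7 (remaining 12 ft³)
B11 (45 ft³) → storage unit 8 (remaining 5 ft³)
B12 (25 ft³) → storage unit 9 (remaining 25 ft³)
B13 (37 ft³) → storage unit 10 (remaining 13 ft³)
10 storage units × 50 ft³ = 500 ft³; used 376 ft³; unused 124 ft³.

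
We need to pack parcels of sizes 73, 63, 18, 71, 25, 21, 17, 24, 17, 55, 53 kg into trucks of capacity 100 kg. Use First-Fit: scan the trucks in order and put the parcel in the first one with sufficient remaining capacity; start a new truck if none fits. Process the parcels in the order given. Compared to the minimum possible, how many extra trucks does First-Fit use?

1

First-Fit: [73,18] [63,25] [71,21] [17,24,17] [55] [53] → 6 trucks.
Total size 437 kg; any packing needs at least ⌈437/100⌉ = 5 trucks.
An optimal packing achieves that bound: [73,25] [71,24] [63,21] [55,18,17] [53,17] → 5 trucks.
Excess: 6 − 5 = 1.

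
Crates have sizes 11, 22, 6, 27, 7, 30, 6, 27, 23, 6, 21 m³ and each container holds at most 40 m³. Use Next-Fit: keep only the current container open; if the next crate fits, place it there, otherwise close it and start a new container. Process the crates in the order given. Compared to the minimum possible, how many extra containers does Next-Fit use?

0

Next-Fit: [11,22,6] [27,7] [30,6] [27] [23,6] [21] → 6 containers.
6 crates exceed 20 m³ (half the capacity), and no two of those can share a container, so at least 6 containers are needed.
So 6 is already optimal.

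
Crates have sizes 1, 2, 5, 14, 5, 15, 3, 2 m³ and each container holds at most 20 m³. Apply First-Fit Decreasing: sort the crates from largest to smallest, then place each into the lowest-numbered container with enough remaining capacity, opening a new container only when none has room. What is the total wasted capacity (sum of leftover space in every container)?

Sorted descending: 15, 14, 5, 5, 3, 2, 2, 1.
Put 15 m³ in container 1; 5 m³ remain.
Put 14 m³ in container 2; 6 m³ remain.
Put 5 m³ in container 1; 0 m³ remain.
Put 5 m³ in container 2; 1 m³ remain.
Put 3 m³ in container 3; 17 m³ remain.
Put 2 m³ in container 3; 15 m³ remain.
Put 2 m³ in container 3; 13 m³ remain.
Put 1 m³ in container 2; 0 m³ remain.
3 containers × 20 m³ = 60 m³; used 47 m³; unused 13 m³.

13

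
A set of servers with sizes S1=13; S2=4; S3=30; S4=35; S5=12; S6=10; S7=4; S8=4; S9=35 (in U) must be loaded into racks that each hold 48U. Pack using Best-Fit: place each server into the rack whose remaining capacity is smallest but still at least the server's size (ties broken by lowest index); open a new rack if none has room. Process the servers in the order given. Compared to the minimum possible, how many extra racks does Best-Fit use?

0

Best-Fit: [13,4,30] [35,12] [10,4,4] [35] → 4 racks.
Total size 147U; any packing needs at least ⌈147/48⌉ = 4 racks.
So 4 is already optimal.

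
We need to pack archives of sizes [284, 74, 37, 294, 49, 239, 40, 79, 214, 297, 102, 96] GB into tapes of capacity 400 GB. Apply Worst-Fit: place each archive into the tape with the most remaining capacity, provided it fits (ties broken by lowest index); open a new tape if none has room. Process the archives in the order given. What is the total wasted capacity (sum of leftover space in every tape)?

Put 284 GB in tape 1; 116 GB remain.
Put 74 GB in tape 1; 42 GB remain.
Put 37 GB in tape 1; 5 GB remain.
Put 294 GB in tape 2; 106 GB remain.
Put 49 GB in tape 2; 57 GB remain.
Put 239 GB in tape 3; 161 GB remain.
Put 40 GB in tape 3; 121 GB remain.
Put 79 GB in tape 3; 42 GB remain.
Put 214 GB in tape 4; 186 GB remain.
Put 297 GB in tape 5; 103 GB remain.
Put 102 GB in tape 4; 84 GB remain.
Put 96 GB in tape 5; 7 GB remain.
5 tapes × 400 GB = 2000 GB; used 1805 GB; unused 195 GB.

195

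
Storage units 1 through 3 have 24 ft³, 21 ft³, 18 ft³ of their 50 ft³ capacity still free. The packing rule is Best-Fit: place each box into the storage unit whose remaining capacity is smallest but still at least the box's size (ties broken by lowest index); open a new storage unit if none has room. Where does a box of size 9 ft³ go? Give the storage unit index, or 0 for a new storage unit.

Storage units with room: storage unit 1 (24 ft³), storage unit 2 (21 ft³), storage unit 3 (18 ft³).
Tightest fit is storage unit 3 with 18 ft³ free.

3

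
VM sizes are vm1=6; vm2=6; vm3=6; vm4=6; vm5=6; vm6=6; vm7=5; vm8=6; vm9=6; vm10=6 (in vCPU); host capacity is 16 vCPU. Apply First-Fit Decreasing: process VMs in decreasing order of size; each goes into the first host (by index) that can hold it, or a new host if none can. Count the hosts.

Sorted descending: 6, 6, 6, 6, 6, 6, 6, 6, 6, 5.
Put 6 vCPU in host 1; 10 vCPU remain.
Put 6 vCPU in host 1; 4 vCPU remain.
Put 6 vCPU in host 2; 10 vCPU remain.
Put 6 vCPU in host 2; 4 vCPU remain.
Put 6 vCPU in host 3; 10 vCPU remain.
Put 6 vCPU in host 3; 4 vCPU remain.
Put 6 vCPU in host 4; 10 vCPU remain.
Put 6 vCPU in host 4; 4 vCPU remain.
Put 6 vCPU in host 5; 10 vCPU remain.
Put 5 vCPU in host 5; 5 vCPU remain.

5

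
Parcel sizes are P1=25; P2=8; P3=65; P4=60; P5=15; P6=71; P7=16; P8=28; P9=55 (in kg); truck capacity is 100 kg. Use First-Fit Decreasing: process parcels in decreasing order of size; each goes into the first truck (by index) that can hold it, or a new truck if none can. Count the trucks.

4

Sorted descending: 71, 65, 60, 55, 28, 25, 16, 15, 8.
Put 71 kg in truck 1; 29 kg remain.
Put 65 kg in truck 2; 35 kg remain.
Put 60 kg in truck 3; 40 kg remain.
Put 55 kg in truck 4; 45 kg remain.
Put 28 kg in truck 1; 1 kg remain.
Put 25 kg in truck 2; 10 kg remain.
Put 16 kg in truck 3; 24 kg remain.
Put 15 kg in truck 3; 9 kg remain.
Put 8 kg in truck 2; 2 kg remain.
Final trucks: [71,28] [65,25,8] [60,16,15] [55].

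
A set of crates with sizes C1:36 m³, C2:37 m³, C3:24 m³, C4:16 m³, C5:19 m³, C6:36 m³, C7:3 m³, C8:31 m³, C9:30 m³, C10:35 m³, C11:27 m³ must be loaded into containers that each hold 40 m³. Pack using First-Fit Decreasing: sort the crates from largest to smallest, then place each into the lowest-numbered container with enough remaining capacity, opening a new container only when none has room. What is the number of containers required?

9

Sorted descending: 37, 36, 36, 35, 31, 30, 27, 24, 19, 16, 3.
37 m³ → container 1 (remaining 3 m³)
36 m³ → container 2 (remaining 4 m³)
36 m³ → container 3 (remaining 4 m³)
35 m³ → container 4 (remaining 5 m³)
31 m³ → container 5 (remaining 9 m³)
30 m³ → container 6 (remaining 10 m³)
27 m³ → container 7 (remaining 13 m³)
24 m³ → container 8 (remaining 16 m³)
19 m³ → container 9 (remaining 21 m³)
16 m³ → container 8 (remaining 0 m³)
3 m³ → container 1 (remaining 0 m³)
Final containers: [37,3] [36] [36] [35] [31] [30] [27] [24,16] [19].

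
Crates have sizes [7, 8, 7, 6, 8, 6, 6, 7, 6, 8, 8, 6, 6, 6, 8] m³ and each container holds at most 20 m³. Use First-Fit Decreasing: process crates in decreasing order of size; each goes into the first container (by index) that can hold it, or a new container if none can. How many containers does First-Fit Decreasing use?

Sorted descending: 8, 8, 8, 8, 8, 7, 7, 7, 6, 6, 6, 6, 6, 6, 6.
container 1: place 8 m³, 12 m³ left
container 1: place 8 m³, 4 m³ left
container 2: place 8 m³, 12 m³ left
container 2: place 8 m³, 4 m³ left
container 3: place 8 m³, 12 m³ left
container 3: place 7 m³, 5 m³ left
container 4: place 7 m³, 13 m³ left
container 4: place 7 m³, 6 m³ left
container 4: place 6 m³, 0 m³ left
container 5: place 6 m³, 14 m³ left
container 5: place 6 m³, 8 m³ left
container 5: place 6 m³, 2 m³ left
container 6: place 6 m³, 14 m³ left
container 6: place 6 m³, 8 m³ left
container 6: place 6 m³, 2 m³ left

6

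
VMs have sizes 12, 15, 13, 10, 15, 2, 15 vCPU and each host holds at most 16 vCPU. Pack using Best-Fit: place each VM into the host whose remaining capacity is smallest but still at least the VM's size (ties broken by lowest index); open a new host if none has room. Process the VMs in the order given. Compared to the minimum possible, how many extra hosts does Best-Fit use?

0

Best-Fit: [12] [15] [13,2] [10] [15] [15] → 6 hosts.
Total size 82 vCPU; any packing needs at least ⌈82/16⌉ = 6 hosts.
So 6 is already optimal.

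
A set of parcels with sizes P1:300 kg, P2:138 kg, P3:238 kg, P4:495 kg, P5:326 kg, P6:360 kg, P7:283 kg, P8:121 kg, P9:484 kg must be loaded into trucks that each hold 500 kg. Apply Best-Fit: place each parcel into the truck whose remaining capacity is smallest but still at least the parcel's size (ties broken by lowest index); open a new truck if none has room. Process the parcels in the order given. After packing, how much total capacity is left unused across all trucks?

755

P1 (300 kg) → truck 1 (remaining 200 kg)
P2 (138 kg) → truck 1 (remaining 62 kg)
P3 (238 kg) → truck 2 (remaining 262 kg)
P4 (495 kg) → truck 3 (remaining 5 kg)
P5 (326 kg) → truck 4 (remaining 174 kg)
P6 (360 kg) → truck 5 (remaining 140 kg)
P7 (283 kg) → truck 6 (remaining 217 kg)
P8 (121 kg) → truck 5 (remaining 19 kg)
P9 (484 kg) → truck 7 (remaining 16 kg)
7 trucks × 500 kg = 3500 kg; used 2745 kg; unused 755 kg.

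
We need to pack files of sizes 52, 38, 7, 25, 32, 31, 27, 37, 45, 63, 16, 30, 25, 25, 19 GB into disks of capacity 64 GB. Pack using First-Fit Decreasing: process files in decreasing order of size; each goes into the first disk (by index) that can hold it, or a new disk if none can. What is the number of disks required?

8 disks

Sorted descending: 63, 52, 45, 38, 37, 32, 31, 30, 27, 25, 25, 25, 19, 16, 7.
disk 1: place 63 GB, 1 GB left
disk 2: place 52 GB, 12 GB left
disk 3: place 45 GB, 19 GB left
disk 4: place 38 GB, 26 GB left
disk 5: place 37 GB, 27 GB left
disk 6: place 32 GB, 32 GB left
disk 6: place 31 GB, 1 GB left
disk 7: place 30 GB, 34 GB left
disk 5: place 27 GB, 0 GB left
disk 4: place 25 GB, 1 GB left
disk 7: place 25 GB, 9 GB left
disk 8: place 25 GB, 39 GB left
disk 3: place 19 GB, 0 GB left
disk 8: place 16 GB, 23 GB left
disk 2: place 7 GB, 5 GB left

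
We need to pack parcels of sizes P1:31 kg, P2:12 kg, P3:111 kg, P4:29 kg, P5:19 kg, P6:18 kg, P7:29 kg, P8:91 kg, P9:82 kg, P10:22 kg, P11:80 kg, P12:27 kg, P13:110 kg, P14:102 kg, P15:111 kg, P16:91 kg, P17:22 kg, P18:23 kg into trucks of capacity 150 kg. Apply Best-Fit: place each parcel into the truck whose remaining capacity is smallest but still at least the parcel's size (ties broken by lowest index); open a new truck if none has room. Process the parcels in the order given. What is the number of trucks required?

truck 1: place P1 (31 kg), 119 kg left
truck 1: place P2 (12 kg), 107 kg left
truck 2: place P3 (111 kg), 39 kg left
truck 2: place P4 (29 kg), 10 kg left
truck 1: place P5 (19 kg), 88 kg left
truck 1: place P6 (18 kg), 70 kg left
truck 1: place P7 (29 kg), 41 kg left
truck 3: place P8 (91 kg), 59 kg left
truck 4: place P9 (82 kg), 68 kg left
truck 1: place P10 (22 kg), 19 kg left
truck 5: place P11 (80 kg), 70 kg left
truck 3: place P12 (27 kg), 32 kg left
truck 6: place P13 (110 kg), 40 kg left
truck 7: place P14 (102 kg), 48 kg left
truck 8: place P15 (111 kg), 39 kg left
truck 9: place P16 (91 kg), 59 kg left
truck 3: place P17 (22 kg), 10 kg left
truck 8: place P18 (23 kg), 16 kg left
Final trucks: [31,12,19,18,29,22] [111,29] [91,27,22] [82] [80] [110] [102] [111,23] [91].

9 trucks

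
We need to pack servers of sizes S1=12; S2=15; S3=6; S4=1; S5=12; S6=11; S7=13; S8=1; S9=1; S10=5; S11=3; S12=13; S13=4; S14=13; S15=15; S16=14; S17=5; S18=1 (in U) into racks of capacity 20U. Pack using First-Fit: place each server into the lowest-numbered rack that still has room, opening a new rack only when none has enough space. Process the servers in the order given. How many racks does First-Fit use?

rack 1: place S1 (12U), 8U left
rack 2: place S2 (15U), 5U left
rack 1: place S3 (6U), 2U left
rack 1: place S4 (1U), 1U left
rack 3: place S5 (12U), 8U left
rack 4: place S6 (11U), 9U left
rack 5: place S7 (13U), 7U left
rack 1: place S8 (1U), 0U left
rack 2: place S9 (1U), 4U left
rack 3: place S10 (5U), 3U left
rack 2: place S11 (3U), 1U left
rack 6: place S12 (13U), 7U left
rack 4: place S13 (4U), 5U left
rack 7: place S14 (13U), 7U left
rack 8: place S15 (15U), 5U left
rack 9: place S16 (14U), 6U left
rack 4: place S17 (5U), 0U left
rack 2: place S18 (1U), 0U left
Final racks: [12,6,1,1] [15,1,3,1] [12,5] [11,4,5] [13] [13] [13] [15] [14].

9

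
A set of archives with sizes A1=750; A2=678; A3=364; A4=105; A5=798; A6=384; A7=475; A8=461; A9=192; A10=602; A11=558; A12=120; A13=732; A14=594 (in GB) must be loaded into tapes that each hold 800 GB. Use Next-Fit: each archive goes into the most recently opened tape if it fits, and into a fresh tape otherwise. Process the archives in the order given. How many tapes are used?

11 tapes

tape 1: place A1 (750 GB), 50 GB left
tape 2: place A2 (678 GB), 122 GB left
tape 3: place A3 (364 GB), 436 GB left
tape 3: place A4 (105 GB), 331 GB left
tape 4: place A5 (798 GB), 2 GB left
tape 5: place A6 (384 GB), 416 GB left
tape 6: place A7 (475 GB), 325 GB left
tape 7: place A8 (461 GB), 339 GB left
tape 7: place A9 (192 GB), 147 GB left
tape 8: place A10 (602 GB), 198 GB left
tape 9: place A11 (558 GB), 242 GB left
tape 9: place A12 (120 GB), 122 GB left
tape 10: place A13 (732 GB), 68 GB left
tape 11: place A14 (594 GB), 206 GB left
Final tapes: [750] [678] [364,105] [798] [384] [475] [461,192] [602] [558,120] [732] [594].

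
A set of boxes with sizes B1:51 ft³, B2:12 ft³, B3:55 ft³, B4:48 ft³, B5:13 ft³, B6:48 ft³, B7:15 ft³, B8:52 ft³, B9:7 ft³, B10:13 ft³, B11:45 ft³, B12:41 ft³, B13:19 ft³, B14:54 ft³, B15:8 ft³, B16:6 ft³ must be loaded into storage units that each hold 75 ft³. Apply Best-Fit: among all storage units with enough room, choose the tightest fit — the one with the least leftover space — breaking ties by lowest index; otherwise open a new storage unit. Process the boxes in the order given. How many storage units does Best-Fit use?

storage unit 1: place B1 (51 ft³), 24 ft³ left
storage unit 1: place B2 (12 ft³), 12 ft³ left
storage unit 2: place B3 (55 ft³), 20 ft³ left
storage unit 3: place B4 (48 ft³), 27 ft³ left
storage unit 2: place B5 (13 ft³), 7 ft³ left
storage unit 4: place B6 (48 ft³), 27 ft³ left
storage unit 3: place B7 (15 ft³), 12 ft³ left
storage unit 5: place B8 (52 ft³), 23 ft³ left
storage unit 2: place B9 (7 ft³), 0 ft³ left
storage unit 5: place B10 (13 ft³), 10 ft³ left
storage unit 6: place B11 (45 ft³), 30 ft³ left
storage unit 7: place B12 (41 ft³), 34 ft³ left
storage unit 4: place B13 (19 ft³), 8 ft³ left
storage unit 8: place B14 (54 ft³), 21 ft³ left
storage unit 4: place B15 (8 ft³), 0 ft³ left
storage unit 5: place B16 (6 ft³), 4 ft³ left

8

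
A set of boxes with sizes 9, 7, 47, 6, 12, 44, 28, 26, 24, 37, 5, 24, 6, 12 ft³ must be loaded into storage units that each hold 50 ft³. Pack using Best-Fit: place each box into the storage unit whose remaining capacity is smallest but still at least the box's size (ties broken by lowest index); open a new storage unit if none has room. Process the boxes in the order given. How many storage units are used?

7

Put 9 ft³ in storage unit 1; 41 ft³ remain.
Put 7 ft³ in storage unit 1; 34 ft³ remain.
Put 47 ft³ in storage unit 2; 3 ft³ remain.
Put 6 ft³ in storage unit 1; 28 ft³ remain.
Put 12 ft³ in storage unit 1; 16 ft³ remain.
Put 44 ft³ in storage unit 3; 6 ft³ remain.
Put 28 ft³ in storage unit 4; 22 ft³ remain.
Put 26 ft³ in storage unit 5; 24 ft³ remain.
Put 24 ft³ in storage unit 5; 0 ft³ remain.
Put 37 ft³ in storage unit 6; 13 ft³ remain.
Put 5 ft³ in storage unit 3; 1 ft³ remain.
Put 24 ft³ in storage unit 7; 26 ft³ remain.
Put 6 ft³ in storage unit 6; 7 ft³ remain.
Put 12 ft³ in storage unit 1; 4 ft³ remain.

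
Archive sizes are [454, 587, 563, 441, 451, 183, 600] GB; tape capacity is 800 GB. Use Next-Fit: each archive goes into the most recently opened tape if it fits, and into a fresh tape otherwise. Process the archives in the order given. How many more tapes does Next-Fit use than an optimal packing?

Next-Fit: [454] [587] [563] [441] [451,183] [600] → 6 tapes.
6 archives exceed 400 GB (half the capacity), and no two of those can share a tape, so at least 6 tapes are needed.
So 6 is already optimal.

0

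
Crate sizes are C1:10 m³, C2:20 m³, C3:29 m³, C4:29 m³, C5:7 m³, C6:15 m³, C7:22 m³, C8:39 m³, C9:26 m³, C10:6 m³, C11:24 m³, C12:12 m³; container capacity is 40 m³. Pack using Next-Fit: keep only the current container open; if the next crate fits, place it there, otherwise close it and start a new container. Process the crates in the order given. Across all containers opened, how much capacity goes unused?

Put C1 (10 m³) in container 1; 30 m³ remain.
Put C2 (20 m³) in container 1; 10 m³ remain.
Put C3 (29 m³) in container 2; 11 m³ remain.
Put C4 (29 m³) in container 3; 11 m³ remain.
Put C5 (7 m³) in container 3; 4 m³ remain.
Put C6 (15 m³) in container 4; 25 m³ remain.
Put C7 (22 m³) in container 4; 3 m³ remain.
Put C8 (39 m³) in container 5; 1 m³ remain.
Put C9 (26 m³) in container 6; 14 m³ remain.
Put C10 (6 m³) in container 6; 8 m³ remain.
Put C11 (24 m³) in container 7; 16 m³ remain.
Put C12 (12 m³) in container 7; 4 m³ remain.
7 containers × 40 m³ = 280 m³; used 239 m³; unused 41 m³.

41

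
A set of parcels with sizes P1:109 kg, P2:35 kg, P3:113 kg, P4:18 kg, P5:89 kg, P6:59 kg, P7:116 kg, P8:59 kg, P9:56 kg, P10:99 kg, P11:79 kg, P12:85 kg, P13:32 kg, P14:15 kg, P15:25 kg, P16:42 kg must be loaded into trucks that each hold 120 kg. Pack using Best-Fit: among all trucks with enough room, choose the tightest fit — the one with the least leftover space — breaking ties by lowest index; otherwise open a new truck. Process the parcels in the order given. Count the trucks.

10

P1 (109 kg) → truck 1 (remaining 11 kg)
P2 (35 kg) → truck 2 (remaining 85 kg)
P3 (113 kg) → truck 3 (remaining 7 kg)
P4 (18 kg) → truck 2 (remaining 67 kg)
P5 (89 kg) → truck 4 (remaining 31 kg)
P6 (59 kg) → truck 2 (remaining 8 kg)
P7 (116 kg) → truck 5 (remaining 4 kg)
P8 (59 kg) → truck 6 (remaining 61 kg)
P9 (56 kg) → truck 6 (remaining 5 kg)
P10 (99 kg) → truck 7 (remaining 21 kg)
P11 (79 kg) → truck 8 (remaining 41 kg)
P12 (85 kg) → truck 9 (remaining 35 kg)
P13 (32 kg) → truck 9 (remaining 3 kg)
P14 (15 kg) → truck 7 (remaining 6 kg)
P15 (25 kg) → truck 4 (remaining 6 kg)
P16 (42 kg) → truck 10 (remaining 78 kg)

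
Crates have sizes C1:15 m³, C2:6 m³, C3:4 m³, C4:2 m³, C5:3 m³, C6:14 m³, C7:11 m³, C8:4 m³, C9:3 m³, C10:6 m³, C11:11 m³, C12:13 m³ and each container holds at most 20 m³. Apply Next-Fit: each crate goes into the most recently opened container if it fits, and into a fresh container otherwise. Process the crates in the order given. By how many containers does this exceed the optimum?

Next-Fit: [15] [6,4,2,3] [14] [11,4,3] [6,11] [13] → 6 containers.
Total size 92 m³; any packing needs at least ⌈92/20⌉ = 5 containers.
An optimal packing achieves that bound: [15,4] [14,6] [13,6] [11,4,3,2] [11,3] → 5 containers.
Excess: 6 − 5 = 1.

1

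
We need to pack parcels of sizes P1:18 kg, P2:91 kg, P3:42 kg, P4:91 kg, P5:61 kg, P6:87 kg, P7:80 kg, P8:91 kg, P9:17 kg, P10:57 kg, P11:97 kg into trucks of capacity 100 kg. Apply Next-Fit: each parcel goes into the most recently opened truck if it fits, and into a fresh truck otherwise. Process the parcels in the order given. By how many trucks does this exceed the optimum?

2

Next-Fit: [18] [91] [42] [91] [61] [87] [80] [91] [17,57] [97] → 10 trucks.
Total size 732 kg; any packing needs at least ⌈732/100⌉ = 8 trucks.
An optimal packing achieves that bound: [97] [91] [91] [91] [87] [80,18] [61,17] [57,42] → 8 trucks.
Excess: 10 − 8 = 2.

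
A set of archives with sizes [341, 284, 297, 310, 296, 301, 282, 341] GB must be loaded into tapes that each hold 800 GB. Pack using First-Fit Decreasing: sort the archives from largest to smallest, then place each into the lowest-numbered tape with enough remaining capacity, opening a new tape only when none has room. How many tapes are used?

Sorted descending: 341, 341, 310, 301, 297, 296, 284, 282.
tape 1: place 341 GB, 459 GB left
tape 1: place 341 GB, 118 GB left
tape 2: place 310 GB, 490 GB left
tape 2: place 301 GB, 189 GB left
tape 3: place 297 GB, 503 GB left
tape 3: place 296 GB, 207 GB left
tape 4: place 284 GB, 516 GB left
tape 4: place 282 GB, 234 GB left

4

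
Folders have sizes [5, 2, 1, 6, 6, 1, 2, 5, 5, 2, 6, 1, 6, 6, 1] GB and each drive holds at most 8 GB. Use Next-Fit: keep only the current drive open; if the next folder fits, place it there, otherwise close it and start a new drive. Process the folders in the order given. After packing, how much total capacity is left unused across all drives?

5 GB → drive 1 (remaining 3 GB)
2 GB → drive 1 (remaining 1 GB)
1 GB → drive 1 (remaining 0 GB)
6 GB → drive 2 (remaining 2 GB)
6 GB → drive 3 (remaining 2 GB)
1 GB → drive 3 (remaining 1 GB)
2 GB → drive 4 (remaining 6 GB)
5 GB → drive 4 (remaining 1 GB)
5 GB → drive 5 (remaining 3 GB)
2 GB → drive 5 (remaining 1 GB)
6 GB → drive 6 (remaining 2 GB)
1 GB → drive 6 (remaining 1 GB)
6 GB → drive 7 (remaining 2 GB)
6 GB → drive 8 (remaining 2 GB)
1 GB → drive 8 (remaining 1 GB)
8 drives × 8 GB = 64 GB; used 55 GB; unused 9 GB.

9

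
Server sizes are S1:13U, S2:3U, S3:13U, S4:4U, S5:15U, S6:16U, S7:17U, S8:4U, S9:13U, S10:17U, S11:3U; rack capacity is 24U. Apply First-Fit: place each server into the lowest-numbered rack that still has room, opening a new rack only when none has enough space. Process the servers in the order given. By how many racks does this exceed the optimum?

First-Fit: [13,3,4,4] [13,3] [15] [16] [17] [13] [17] → 7 racks.
7 servers exceed 12U (half the capacity), and no two of those can share a rack, so at least 7 racks are needed.
So 7 is already optimal.

0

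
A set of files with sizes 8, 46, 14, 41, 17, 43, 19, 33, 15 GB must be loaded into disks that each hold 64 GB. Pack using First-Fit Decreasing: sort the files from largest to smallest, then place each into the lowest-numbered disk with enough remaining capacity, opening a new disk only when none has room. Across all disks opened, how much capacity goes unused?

20

Sorted descending: 46, 43, 41, 33, 19, 17, 15, 14, 8.
46 GB → disk 1 (remaining 18 GB)
43 GB → disk 2 (remaining 21 GB)
41 GB → disk 3 (remaining 23 GB)
33 GB → disk 4 (remaining 31 GB)
19 GB → disk 2 (remaining 2 GB)
17 GB → disk 1 (remaining 1 GB)
15 GB → disk 3 (remaining 8 GB)
14 GB → disk 4 (remaining 17 GB)
8 GB → disk 3 (remaining 0 GB)
4 disks × 64 GB = 256 GB; used 236 GB; unused 20 GB.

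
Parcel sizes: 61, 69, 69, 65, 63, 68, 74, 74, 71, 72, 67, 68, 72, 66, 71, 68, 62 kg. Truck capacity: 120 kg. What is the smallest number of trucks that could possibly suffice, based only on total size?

Total size = 61 + 69 + 69 + 65 + 63 + 68 + 74 + 74 + 71 + 72 + 67 + 68 + 72 + 66 + 71 + 68 + 62 = 1160 kg.
⌈1160 / 120⌉ = 10.

10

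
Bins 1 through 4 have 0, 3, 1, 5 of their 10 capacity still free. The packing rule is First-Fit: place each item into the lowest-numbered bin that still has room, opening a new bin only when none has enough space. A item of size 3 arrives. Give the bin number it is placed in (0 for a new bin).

2

Bins with room: bin 2 (3), bin 4 (5).
The first with room is bin 2.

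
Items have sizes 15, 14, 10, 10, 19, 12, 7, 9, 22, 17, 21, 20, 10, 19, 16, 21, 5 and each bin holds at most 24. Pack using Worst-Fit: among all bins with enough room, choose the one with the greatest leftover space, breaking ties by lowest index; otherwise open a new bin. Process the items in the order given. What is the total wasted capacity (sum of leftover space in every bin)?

15 → bin 1 (remaining 9)
14 → bin 2 (remaining 10)
10 → bin 2 (remaining 0)
10 → bin 3 (remaining 14)
19 → bin 4 (remaining 5)
12 → bin 3 (remaining 2)
7 → bin 1 (remaining 2)
9 → bin 5 (remaining 15)
22 → bin 6 (remaining 2)
17 → bin 7 (remaining 7)
21 → bin 8 (remaining 3)
20 → bin 9 (remaining 4)
10 → bin 5 (remaining 5)
19 → bin 10 (remaining 5)
16 → bin 11 (remaining 8)
21 → bin 12 (remaining 3)
5 → bin 11 (remaining 3)
12 bins × 24 = 288; used 247; unused 41.

41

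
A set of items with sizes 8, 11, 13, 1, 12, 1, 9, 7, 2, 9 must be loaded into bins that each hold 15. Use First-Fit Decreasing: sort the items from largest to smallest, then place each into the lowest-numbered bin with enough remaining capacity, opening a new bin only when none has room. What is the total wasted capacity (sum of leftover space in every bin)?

Sorted descending: 13, 12, 11, 9, 9, 8, 7, 2, 1, 1.
Put 13 in bin 1; 2 remain.
Put 12 in bin 2; 3 remain.
Put 11 in bin 3; 4 remain.
Put 9 in bin 4; 6 remain.
Put 9 in bin 5; 6 remain.
Put 8 in bin 6; 7 remain.
Put 7 in bin 6; 0 remain.
Put 2 in bin 1; 0 remain.
Put 1 in bin 2; 2 remain.
Put 1 in bin 2; 1 remain.
6 bins × 15 = 90; used 73; unused 17.

17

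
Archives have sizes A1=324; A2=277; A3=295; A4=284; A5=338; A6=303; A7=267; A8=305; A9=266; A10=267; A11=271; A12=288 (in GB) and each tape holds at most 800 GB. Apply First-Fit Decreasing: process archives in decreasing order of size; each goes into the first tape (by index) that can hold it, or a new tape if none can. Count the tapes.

6 tapes

Sorted descending: 338, 324, 305, 303, 295, 288, 284, 277, 271, 267, 267, 266.
338 GB → tape 1 (remaining 462 GB)
324 GB → tape 1 (remaining 138 GB)
305 GB → tape 2 (remaining 495 GB)
303 GB → tape 2 (remaining 192 GB)
295 GB → tape 3 (remaining 505 GB)
288 GB → tape 3 (remaining 217 GB)
284 GB → tape 4 (remaining 516 GB)
277 GB → tape 4 (remaining 239 GB)
271 GB → tape 5 (remaining 529 GB)
267 GB → tape 5 (remaining 262 GB)
267 GB → tape 6 (remaining 533 GB)
266 GB → tape 6 (remaining 267 GB)
Final tapes: [338,324] [305,303] [295,288] [284,277] [271,267] [267,266].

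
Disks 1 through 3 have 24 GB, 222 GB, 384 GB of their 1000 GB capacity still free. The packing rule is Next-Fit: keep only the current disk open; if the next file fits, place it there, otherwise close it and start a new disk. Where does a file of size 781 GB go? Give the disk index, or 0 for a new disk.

0

Next-Fit only looks at disk 3, which has 384 GB free.
781 GB does not fit, so a new disk is opened.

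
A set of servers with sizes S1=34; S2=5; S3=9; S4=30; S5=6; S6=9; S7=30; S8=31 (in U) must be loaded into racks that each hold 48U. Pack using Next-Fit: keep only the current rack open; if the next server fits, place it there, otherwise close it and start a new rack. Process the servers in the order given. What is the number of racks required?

4

rack 1: place S1 (34U), 14U left
rack 1: place S2 (5U), 9U left
rack 1: place S3 (9U), 0U left
rack 2: place S4 (30U), 18U left
rack 2: place S5 (6U), 12U left
rack 2: place S6 (9U), 3U left
rack 3: place S7 (30U), 18U left
rack 4: place S8 (31U), 17U left
Final racks: [34,5,9] [30,6,9] [30] [31].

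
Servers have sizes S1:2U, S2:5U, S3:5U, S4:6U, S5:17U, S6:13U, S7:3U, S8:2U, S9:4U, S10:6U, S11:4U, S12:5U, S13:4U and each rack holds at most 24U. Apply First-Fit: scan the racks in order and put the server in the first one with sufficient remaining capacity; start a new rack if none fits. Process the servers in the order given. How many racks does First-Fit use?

4

Put S1 (2U) in rack 1; 22U remain.
Put S2 (5U) in rack 1; 17U remain.
Put S3 (5U) in rack 1; 12U remain.
Put S4 (6U) in rack 1; 6U remain.
Put S5 (17U) in rack 2; 7U remain.
Put S6 (13U) in rack 3; 11U remain.
Put S7 (3U) in rack 1; 3U remain.
Put S8 (2U) in rack 1; 1U remain.
Put S9 (4U) in rack 2; 3U remain.
Put S10 (6U) in rack 3; 5U remain.
Put S11 (4U) in rack 3; 1U remain.
Put S12 (5U) in rack 4; 19U remain.
Put S13 (4U) in rack 4; 15U remain.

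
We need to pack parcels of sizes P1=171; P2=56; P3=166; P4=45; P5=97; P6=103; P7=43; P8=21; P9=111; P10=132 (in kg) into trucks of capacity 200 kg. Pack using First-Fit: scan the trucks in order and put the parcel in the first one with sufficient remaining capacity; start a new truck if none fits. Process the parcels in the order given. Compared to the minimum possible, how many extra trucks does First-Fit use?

First-Fit: [171,21] [56,45,97] [166] [103,43] [111] [132] → 6 trucks.
Total size 945 kg; any packing needs at least ⌈945/200⌉ = 5 trucks.
An optimal packing achieves that bound: [171,21] [166] [132,56] [111,45,43] [103,97] → 5 trucks.
Excess: 6 − 5 = 1.

1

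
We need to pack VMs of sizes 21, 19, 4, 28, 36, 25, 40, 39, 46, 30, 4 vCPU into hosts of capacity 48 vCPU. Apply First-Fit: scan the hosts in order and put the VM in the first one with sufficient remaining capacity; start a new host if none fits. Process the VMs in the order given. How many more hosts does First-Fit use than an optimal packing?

1

First-Fit: [21,19,4,4] [28] [36] [25] [40] [39] [46] [30] → 8 hosts.
Total size 292 vCPU; any packing needs at least ⌈292/48⌉ = 7 hosts.
An optimal packing achieves that bound: [46] [40,4,4] [39] [36] [30] [28,19] [25,21] → 7 hosts.
Excess: 8 − 7 = 1.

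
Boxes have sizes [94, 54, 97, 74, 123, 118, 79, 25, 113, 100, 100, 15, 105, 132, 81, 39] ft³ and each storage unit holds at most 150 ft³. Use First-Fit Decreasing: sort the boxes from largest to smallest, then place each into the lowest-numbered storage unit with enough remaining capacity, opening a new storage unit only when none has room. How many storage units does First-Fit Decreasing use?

12

Sorted descending: 132, 123, 118, 113, 105, 100, 100, 97, 94, 81, 79, 74, 54, 39, 25, 15.
132 ft³ → storage unit 1 (remaining 18 ft³)
123 ft³ → storage unit 2 (remaining 27 ft³)
118 ft³ → storage unit 3 (remaining 32 ft³)
113 ft³ → storage unit 4 (remaining 37 ft³)
105 ft³ → storage unit 5 (remaining 45 ft³)
100 ft³ → storage unit 6 (remaining 50 ft³)
100 ft³ → storage unit 7 (remaining 50 ft³)
97 ft³ → storage unit 8 (remaining 53 ft³)
94 ft³ → storage unit 9 (remaining 56 ft³)
81 ft³ → storage unit 10 (remaining 69 ft³)
79 ft³ → storage unit 11 (remaining 71 ft³)
74 ft³ → storage unit 12 (remaining 76 ft³)
54 ft³ → storage unit 9 (remaining 2 ft³)
39 ft³ → storage unit 5 (remaining 6 ft³)
25 ft³ → storage unit 2 (remaining 2 ft³)
15 ft³ → storage unit 1 (remaining 3 ft³)
Final storage units: [132,15] [123,25] [118] [113] [105,39] [100] [100] [97] [94,54] [81] [79] [74].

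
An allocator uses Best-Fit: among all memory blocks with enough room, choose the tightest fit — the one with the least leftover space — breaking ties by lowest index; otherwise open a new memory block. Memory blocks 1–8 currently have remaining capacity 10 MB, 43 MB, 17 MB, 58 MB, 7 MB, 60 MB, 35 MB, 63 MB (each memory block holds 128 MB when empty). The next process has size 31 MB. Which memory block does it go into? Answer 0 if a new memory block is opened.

Memory blocks with room: memory block 2 (43 MB), memory block 4 (58 MB), memory block 6 (60 MB), memory block 7 (35 MB), memory block 8 (63 MB).
Tightest fit is memory block 7 with 35 MB free.

7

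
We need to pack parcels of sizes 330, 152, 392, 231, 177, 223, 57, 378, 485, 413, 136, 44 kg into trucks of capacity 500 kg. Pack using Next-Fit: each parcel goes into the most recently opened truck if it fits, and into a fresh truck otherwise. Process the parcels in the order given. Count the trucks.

8 trucks

truck 1: place 330 kg, 170 kg left
truck 1: place 152 kg, 18 kg left
truck 2: place 392 kg, 108 kg left
truck 3: place 231 kg, 269 kg left
truck 3: place 177 kg, 92 kg left
truck 4: place 223 kg, 277 kg left
truck 4: place 57 kg, 220 kg left
truck 5: place 378 kg, 122 kg left
truck 6: place 485 kg, 15 kg left
truck 7: place 413 kg, 87 kg left
truck 8: place 136 kg, 364 kg left
truck 8: place 44 kg, 320 kg left
Final trucks: [330,152] [392] [231,177] [223,57] [378] [485] [413] [136,44].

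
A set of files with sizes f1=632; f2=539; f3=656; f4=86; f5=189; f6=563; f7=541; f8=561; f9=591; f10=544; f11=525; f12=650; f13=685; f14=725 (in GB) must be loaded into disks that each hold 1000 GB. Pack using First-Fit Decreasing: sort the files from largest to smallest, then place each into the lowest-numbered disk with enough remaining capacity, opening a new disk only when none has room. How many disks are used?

12 disks

Sorted descending: 725, 685, 656, 650, 632, 591, 563, 561, 544, 541, 539, 525, 189, 86.
725 GB → disk 1 (remaining 275 GB)
685 GB → disk 2 (remaining 315 GB)
656 GB → disk 3 (remaining 344 GB)
650 GB → disk 4 (remaining 350 GB)
632 GB → disk 5 (remaining 368 GB)
591 GB → disk 6 (remaining 409 GB)
563 GB → disk 7 (remaining 437 GB)
561 GB → disk 8 (remaining 439 GB)
544 GB → disk 9 (remaining 456 GB)
541 GB → disk 10 (remaining 459 GB)
539 GB → disk 11 (remaining 461 GB)
525 GB → disk 12 (remaining 475 GB)
189 GB → disk 1 (remaining 86 GB)
86 GB → disk 1 (remaining 0 GB)
Final disks: [725,189,86] [685] [656] [650] [632] [591] [563] [561] [544] [541] [539] [525].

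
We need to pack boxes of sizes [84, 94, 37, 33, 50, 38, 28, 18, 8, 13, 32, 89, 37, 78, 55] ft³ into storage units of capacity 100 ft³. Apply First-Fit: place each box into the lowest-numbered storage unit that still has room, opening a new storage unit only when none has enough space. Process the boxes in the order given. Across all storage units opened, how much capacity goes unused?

106

Put 84 ft³ in storage unit 1; 16 ft³ remain.
Put 94 ft³ in storage unit 2; 6 ft³ remain.
Put 37 ft³ in storage unit 3; 63 ft³ remain.
Put 33 ft³ in storage unit 3; 30 ft³ remain.
Put 50 ft³ in storage unit 4; 50 ft³ remain.
Put 38 ft³ in storage unit 4; 12 ft³ remain.
Put 28 ft³ in storage unit 3; 2 ft³ remain.
Put 18 ft³ in storage unit 5; 82 ft³ remain.
Put 8 ft³ in storage unit 1; 8 ft³ remain.
Put 13 ft³ in storage unit 5; 69 ft³ remain.
Put 32 ft³ in storage unit 5; 37 ft³ remain.
Put 89 ft³ in storage unit 6; 11 ft³ remain.
Put 37 ft³ in storage unit 5; 0 ft³ remain.
Put 78 ft³ in storage unit 7; 22 ft³ remain.
Put 55 ft³ in storage unit 8; 45 ft³ remain.
8 storage units × 100 ft³ = 800 ft³; used 694 ft³; unused 106 ft³.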